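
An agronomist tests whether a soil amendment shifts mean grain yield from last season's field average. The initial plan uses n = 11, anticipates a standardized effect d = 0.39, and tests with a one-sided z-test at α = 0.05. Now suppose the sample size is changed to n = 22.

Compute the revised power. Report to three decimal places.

Power ≈ 0.573

With n = 22: δ = d·√n = 0.39 × √22 = 1.8293. Critical value z_{0.05} = 1.645.
Revised power = P(Z > 1.645 − δ) = Φ(0.184) = 0.5732.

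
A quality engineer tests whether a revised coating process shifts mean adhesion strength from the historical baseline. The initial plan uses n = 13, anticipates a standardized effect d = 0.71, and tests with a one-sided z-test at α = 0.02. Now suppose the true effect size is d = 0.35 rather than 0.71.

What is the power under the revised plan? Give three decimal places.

With d = 0.35: δ = d·√n = 0.35 × √13 = 1.2619. Critical value z_{0.02} = 2.054.
Revised power = Φ(δ − 2.054) = Φ(-0.792) = 0.2142.

Power ≈ 0.214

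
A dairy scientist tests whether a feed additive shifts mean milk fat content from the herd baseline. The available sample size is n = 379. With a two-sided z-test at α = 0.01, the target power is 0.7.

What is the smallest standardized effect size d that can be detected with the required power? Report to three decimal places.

d ≈ 0.159

Required noncentrality: δ = z_{0.005} + z_{0.30} = 2.576 + 0.524 = 3.100.
(Lower-tail contribution to power is negligible for δ > 0.)
δ = d·√n ⇒ d = δ/√n = 3.100/√379 = 0.1592.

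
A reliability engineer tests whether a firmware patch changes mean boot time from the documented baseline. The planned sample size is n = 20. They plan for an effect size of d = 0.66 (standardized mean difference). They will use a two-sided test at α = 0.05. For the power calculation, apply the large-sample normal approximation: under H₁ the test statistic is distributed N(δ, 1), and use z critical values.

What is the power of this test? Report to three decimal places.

Power ≈ 0.839

Noncentrality parameter: δ = d·√n = 0.66 × √20 = 2.9516
Critical value for a two-sided test at α = 0.05: z_{α/2} = 1.960.
Power = Φ(δ − 1.960) + Φ(−δ − 1.960) = Φ(0.992) + Φ(-4.912) = 0.8393 + 0.0000 = 0.8393.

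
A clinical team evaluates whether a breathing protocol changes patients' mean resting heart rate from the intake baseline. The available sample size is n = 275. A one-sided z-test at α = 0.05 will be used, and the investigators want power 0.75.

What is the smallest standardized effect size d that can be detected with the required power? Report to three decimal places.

d ≈ 0.140

Need Φ(δ − 1.645) = 0.75, so δ = 1.645 + 0.674 = 2.319.
δ = d·√n ⇒ d = δ/√n = 2.319/√275 = 0.1399.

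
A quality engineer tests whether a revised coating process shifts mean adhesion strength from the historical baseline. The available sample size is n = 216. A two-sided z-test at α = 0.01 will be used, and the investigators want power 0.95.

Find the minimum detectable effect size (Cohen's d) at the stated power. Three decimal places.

d ≈ 0.287

Required noncentrality: δ = z_{0.005} + z_{0.05} = 2.576 + 1.645 = 4.221.
(The second rejection-region term Φ(−δ − z_{α/2}) is negligible and dropped.)
δ = d·√n ⇒ d = δ/√n = 4.221/√216 = 0.2872.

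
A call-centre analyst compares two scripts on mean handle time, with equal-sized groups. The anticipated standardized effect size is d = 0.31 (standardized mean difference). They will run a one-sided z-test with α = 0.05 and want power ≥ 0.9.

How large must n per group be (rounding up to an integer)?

n = 179 per group

Set Φ(δ − 1.645) = 0.9; then δ − 1.645 = Φ⁻¹(0.9) = 1.282, giving δ = 2.926.
δ = d·√(n/2) ⇒ n = 2(δ/d)² = 2 × (2.926 / 0.31)² = 178.23.
Round up to the next whole unit.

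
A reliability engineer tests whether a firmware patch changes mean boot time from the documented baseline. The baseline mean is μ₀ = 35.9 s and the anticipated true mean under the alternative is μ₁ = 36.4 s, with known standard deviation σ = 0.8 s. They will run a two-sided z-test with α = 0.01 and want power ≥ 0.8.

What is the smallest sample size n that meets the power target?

Standardized effect: d = |μ₁ − μ₀| / σ = |36.4 − 35.9| / 0.8 = 0.6250
For power 0.8 need Φ(δ − z_{0.005}) = 0.8, so δ = z_{0.005} + z_{0.20} = 2.576 + 0.842 = 3.417.
(For δ > 0 the lower-tail rejection region contributes negligibly to power, so the one-term inversion is standard.)
δ = d·√n ⇒ n = (δ/d)² = (3.417 / 0.6250)² = 29.90.
Round up to the next whole unit.

n = 30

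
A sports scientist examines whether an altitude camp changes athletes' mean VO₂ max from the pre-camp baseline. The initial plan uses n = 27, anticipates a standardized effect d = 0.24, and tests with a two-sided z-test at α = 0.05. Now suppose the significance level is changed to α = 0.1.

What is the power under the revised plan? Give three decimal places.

Power ≈ 0.347

δ = d·√n = 0.24 × √27 = 1.2471 (unchanged). New critical value: z_{0.05} = 1.645.
Revised power = Φ(δ − 1.645) + Φ(−δ − 1.645) = Φ(-0.398) + Φ(-2.892) = 0.3454 + 0.0019 = 0.3473.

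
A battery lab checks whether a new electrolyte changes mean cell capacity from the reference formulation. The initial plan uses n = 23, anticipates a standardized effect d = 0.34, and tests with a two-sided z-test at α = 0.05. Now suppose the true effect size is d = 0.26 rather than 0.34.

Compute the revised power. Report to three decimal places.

Power ≈ 0.239

With d = 0.26: δ = d·√n = 0.26 × √23 = 1.2469. Critical value z_{0.025} = 1.960.
Revised power = Φ(δ − 1.960) + Φ(−δ − 1.960) = Φ(-0.713) + Φ(-3.207) = 0.2379 + 0.0007 = 0.2386.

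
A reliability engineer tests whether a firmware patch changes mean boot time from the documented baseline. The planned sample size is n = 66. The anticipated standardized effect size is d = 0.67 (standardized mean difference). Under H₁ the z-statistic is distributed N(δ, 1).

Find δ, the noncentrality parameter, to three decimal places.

δ ≈ 5.443

δ = d·√n = 0.67 × √66 = 5.4431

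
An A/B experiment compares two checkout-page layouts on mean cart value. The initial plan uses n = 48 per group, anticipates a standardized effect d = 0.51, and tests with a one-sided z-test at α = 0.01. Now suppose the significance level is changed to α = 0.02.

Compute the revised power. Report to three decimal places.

Power ≈ 0.672

δ = d·√(n/2) = 0.51 × √(48/2) = 2.4985 (unchanged). New critical value: z_{0.02} = 2.054.
Revised power = Φ(δ − 2.054) = Φ(0.445) = 0.6717.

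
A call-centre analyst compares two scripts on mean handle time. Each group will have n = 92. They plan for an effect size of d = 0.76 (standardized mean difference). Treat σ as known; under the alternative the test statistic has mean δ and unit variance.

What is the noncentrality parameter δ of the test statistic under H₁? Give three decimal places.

The noncentrality parameter scales effect size by the design's sample-size factor: δ = d·√(n/2) = 0.76 × √(92/2) = 5.1546

δ ≈ 5.155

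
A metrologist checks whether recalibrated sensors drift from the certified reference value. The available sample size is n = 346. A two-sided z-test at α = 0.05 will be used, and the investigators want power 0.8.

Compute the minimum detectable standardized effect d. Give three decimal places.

Required noncentrality: δ = z_{0.025} + z_{0.20} = 1.960 + 0.842 = 2.802.
(The second rejection-region term Φ(−δ − z_{α/2}) is negligible and dropped.)
δ = d·√n ⇒ d = δ/√n = 2.802/√346 = 0.1506.

d ≈ 0.151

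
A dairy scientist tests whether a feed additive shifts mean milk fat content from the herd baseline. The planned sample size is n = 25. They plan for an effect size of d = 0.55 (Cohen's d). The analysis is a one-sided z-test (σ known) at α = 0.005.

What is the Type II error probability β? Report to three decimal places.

β ≈ 0.431

Noncentrality parameter: δ = d·√n = 0.55 × √25 = 2.7500
One-sided α = 0.005 → critical value z_{0.005} = 2.576.
Power = Φ(δ − 2.576) = Φ(0.174) = 0.5691.
Type II error: β = 1 − power = 1 − 0.5691 = 0.4309.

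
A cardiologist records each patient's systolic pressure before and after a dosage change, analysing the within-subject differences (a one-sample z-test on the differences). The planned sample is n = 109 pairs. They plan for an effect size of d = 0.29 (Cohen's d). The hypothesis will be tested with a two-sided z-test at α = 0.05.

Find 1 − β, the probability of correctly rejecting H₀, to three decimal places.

Noncentrality parameter: δ = d·√n = 0.29 × √109 = 3.0277
Critical value for a two-sided test at α = 0.05: z_{α/2} = 1.960.
Power = Φ(δ − 1.960) + Φ(−δ − 1.960) = Φ(1.068) + Φ(-4.988) = 0.8572 + 0.0000 = 0.8572.

Power ≈ 0.857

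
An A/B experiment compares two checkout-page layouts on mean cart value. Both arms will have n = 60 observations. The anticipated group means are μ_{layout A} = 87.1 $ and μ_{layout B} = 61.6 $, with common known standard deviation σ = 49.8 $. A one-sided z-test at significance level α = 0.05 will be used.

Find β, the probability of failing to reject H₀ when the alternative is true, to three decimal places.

Standardized effect: d = |μ_{layout A} − μ_{layout B}| / σ = |87.1 − 61.6| / 49.8 = 0.5120
Noncentrality parameter: δ = d·√(n/2) = 0.5120 × √(60/2) = 2.8046
One-sided α = 0.05 → critical value z_{0.05} = 1.645.
Power = P(Z > 1.645 − δ) = Φ(1.160) = 0.8769.
Type II error: β = 1 − power = 1 − 0.8769 = 0.1231.

β ≈ 0.123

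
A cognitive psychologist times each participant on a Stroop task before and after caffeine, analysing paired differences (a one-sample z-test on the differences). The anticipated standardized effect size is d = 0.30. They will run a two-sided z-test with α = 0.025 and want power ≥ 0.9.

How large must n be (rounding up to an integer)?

Set Φ(δ − 2.241) = 0.9; then δ − 2.241 = Φ⁻¹(0.9) = 1.282, giving δ = 3.523.
(For δ > 0 the lower-tail rejection region contributes negligibly to power, so the one-term inversion is standard.)
δ = d·√n ⇒ n = (δ/d)² = (3.523 / 0.30)² = 137.90.
Round up to the next whole unit.

n = 138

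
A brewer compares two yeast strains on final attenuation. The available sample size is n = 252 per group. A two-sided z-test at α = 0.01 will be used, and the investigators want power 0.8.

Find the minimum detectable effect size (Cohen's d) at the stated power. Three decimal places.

d ≈ 0.304

Need Φ(δ − 2.576) = 0.8, so δ = 2.576 + 0.842 = 3.417.
(Lower-tail contribution to power is negligible for δ > 0.)
δ = d·√(n/2) ⇒ d = δ/√(n/2) = 3.417/√(252/2) = 0.3045.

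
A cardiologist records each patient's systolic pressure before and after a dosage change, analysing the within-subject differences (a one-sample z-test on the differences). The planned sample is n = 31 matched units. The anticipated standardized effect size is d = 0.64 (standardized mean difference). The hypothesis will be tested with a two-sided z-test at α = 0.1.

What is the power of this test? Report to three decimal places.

Noncentrality parameter: δ = d·√n = 0.64 × √31 = 3.5634
Two-sided α = 0.1 → critical value z_{0.05} = 1.645.
Power = Φ(δ − 1.645) + Φ(−δ − 1.645) = Φ(1.919) + Φ(-5.208) = 0.9725 + 0.0000 = 0.9725.

Power ≈ 0.972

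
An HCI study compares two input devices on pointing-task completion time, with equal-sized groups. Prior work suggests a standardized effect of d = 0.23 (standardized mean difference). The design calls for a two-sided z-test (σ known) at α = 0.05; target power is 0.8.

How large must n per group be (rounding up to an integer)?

Set Φ(δ − 1.960) = 0.8; then δ − 1.960 = Φ⁻¹(0.8) = 0.842, giving δ = 2.802.
(For δ > 0 the lower-tail rejection region contributes negligibly to power, so the one-term inversion is standard.)
δ = d·√(n/2) ⇒ n = 2(δ/d)² = 2 × (2.802 / 0.23)² = 296.74.
Rounding up, n = 297 per group.

n = 297 per group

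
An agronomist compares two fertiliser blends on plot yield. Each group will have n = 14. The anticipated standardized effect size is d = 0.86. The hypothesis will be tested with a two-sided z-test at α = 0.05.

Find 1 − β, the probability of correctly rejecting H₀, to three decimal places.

Noncentrality parameter: δ = d·√(n/2) = 0.86 × √(14/2) = 2.2753
Two-sided α = 0.05 → critical value z_{0.025} = 1.960.
Power = Φ(δ − 1.960) + Φ(−δ − 1.960) = Φ(0.315) + Φ(-4.235) = 0.6238 + 0.0000 = 0.6238.

Power ≈ 0.624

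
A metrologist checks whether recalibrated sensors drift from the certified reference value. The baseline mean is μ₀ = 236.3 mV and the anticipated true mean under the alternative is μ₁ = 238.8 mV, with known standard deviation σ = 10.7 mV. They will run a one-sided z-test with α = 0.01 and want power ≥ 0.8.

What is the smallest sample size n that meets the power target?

Standardized effect: d = |μ₁ − μ₀| / σ = |238.8 − 236.3| / 10.7 = 0.2336
Set Φ(δ − 2.326) = 0.8; then δ − 2.326 = Φ⁻¹(0.8) = 0.842, giving δ = 3.168.
δ = d·√n ⇒ n = (δ/d)² = (3.168 / 0.2336)² = 183.84.
Rounding up, n = 184.

n = 184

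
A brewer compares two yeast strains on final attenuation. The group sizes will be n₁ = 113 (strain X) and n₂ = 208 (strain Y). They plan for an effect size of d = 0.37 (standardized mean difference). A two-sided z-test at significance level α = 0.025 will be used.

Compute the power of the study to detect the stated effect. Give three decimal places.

Power ≈ 0.822

Noncentrality parameter: δ = d / √(1/n₁ + 1/n₂) = 0.37 / √(1/113 + 1/208) = 3.1661
Two-sided α = 0.025 → critical value z_{0.0125} = 2.241.
Power = Φ(δ − 2.241) + Φ(−δ − 2.241) = Φ(0.925) + Φ(-5.407) = 0.8224 + 0.0000 = 0.8224.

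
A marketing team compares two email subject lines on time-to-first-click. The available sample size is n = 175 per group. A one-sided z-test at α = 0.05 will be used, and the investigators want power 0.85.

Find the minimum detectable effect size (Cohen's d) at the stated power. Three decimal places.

d ≈ 0.287

Required noncentrality: δ = z_{0.05} + z_{0.15} = 1.645 + 1.036 = 2.681.
δ = d·√(n/2) ⇒ d = δ/√(n/2) = 2.681/√(175/2) = 0.2866.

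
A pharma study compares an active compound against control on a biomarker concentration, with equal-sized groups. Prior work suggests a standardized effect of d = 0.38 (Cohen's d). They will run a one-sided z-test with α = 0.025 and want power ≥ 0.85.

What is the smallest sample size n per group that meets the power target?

Set Φ(δ − 1.960) = 0.85; then δ − 1.960 = Φ⁻¹(0.85) = 1.036, giving δ = 2.996.
δ = d·√(n/2) ⇒ n = 2(δ/d)² = 2 × (2.996 / 0.38)² = 124.35.
Round up to the next whole unit.

n = 125 per group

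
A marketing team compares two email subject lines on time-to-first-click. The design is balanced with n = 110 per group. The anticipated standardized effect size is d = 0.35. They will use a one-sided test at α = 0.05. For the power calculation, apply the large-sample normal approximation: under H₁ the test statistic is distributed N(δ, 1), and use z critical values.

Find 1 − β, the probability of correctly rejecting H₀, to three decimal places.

Noncentrality parameter: δ = d·√(n/2) = 0.35 × √(110/2) = 2.5957
One-sided α = 0.05 → critical value z_{0.05} = 1.645.
Power = P(Z > 1.645 − δ) = Φ(0.951) = 0.8292.

Power ≈ 0.829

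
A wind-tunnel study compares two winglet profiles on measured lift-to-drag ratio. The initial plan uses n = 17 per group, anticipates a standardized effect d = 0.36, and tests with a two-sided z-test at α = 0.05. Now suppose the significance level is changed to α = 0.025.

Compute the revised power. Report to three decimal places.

δ = d·√(n/2) = 0.36 × √(17/2) = 1.0496 (unchanged). New critical value: z_{0.0125} = 2.241.
Revised power = Φ(δ − 2.241) + Φ(−δ − 2.241) = Φ(-1.192) + Φ(-3.291) = 0.1167 + 0.0005 = 0.1172.

Power ≈ 0.117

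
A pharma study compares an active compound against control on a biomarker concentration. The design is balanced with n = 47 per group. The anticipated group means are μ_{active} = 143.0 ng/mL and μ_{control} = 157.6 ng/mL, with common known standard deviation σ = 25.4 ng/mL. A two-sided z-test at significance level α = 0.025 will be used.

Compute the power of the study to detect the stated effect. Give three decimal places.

Power ≈ 0.707

Standardized effect: d = |μ_{active} − μ_{control}| / σ = |143.0 − 157.6| / 25.4 = 0.5748
Noncentrality parameter: δ = d·√(n/2) = 0.5748 × √(47/2) = 2.7865
Critical value for a two-sided test at α = 0.025: z_{α/2} = 2.241.
Power = Φ(δ − 2.241) + Φ(−δ − 2.241) = Φ(0.545) + Φ(-5.028) = 0.7071 + 0.0000 = 0.7071.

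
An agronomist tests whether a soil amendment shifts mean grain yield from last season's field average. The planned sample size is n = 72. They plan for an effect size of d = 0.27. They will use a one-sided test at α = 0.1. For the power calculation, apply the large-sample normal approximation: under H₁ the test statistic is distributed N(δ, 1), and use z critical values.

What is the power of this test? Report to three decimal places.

Noncentrality parameter: δ = d·√n = 0.27 × √72 = 2.2910
Critical value for a one-sided test at α = 0.1: z_α = 1.282.
Power = Φ(δ − 1.282) = Φ(1.009) = 0.8436.

Power ≈ 0.844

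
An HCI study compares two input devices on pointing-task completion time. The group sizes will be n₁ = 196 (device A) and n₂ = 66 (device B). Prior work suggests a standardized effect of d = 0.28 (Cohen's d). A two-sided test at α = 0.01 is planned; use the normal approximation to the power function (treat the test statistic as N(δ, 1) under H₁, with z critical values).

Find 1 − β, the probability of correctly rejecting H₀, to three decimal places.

Power ≈ 0.271

Noncentrality parameter: δ = d / √(1/n₁ + 1/n₂) = 0.28 / √(1/196 + 1/66) = 1.9675
Two-sided α = 0.01 → critical value z_{0.005} = 2.576.
Power = Φ(δ − 2.576) + Φ(−δ − 2.576) = Φ(-0.608) + Φ(-4.543) = 0.2715 + 0.0000 = 0.2715.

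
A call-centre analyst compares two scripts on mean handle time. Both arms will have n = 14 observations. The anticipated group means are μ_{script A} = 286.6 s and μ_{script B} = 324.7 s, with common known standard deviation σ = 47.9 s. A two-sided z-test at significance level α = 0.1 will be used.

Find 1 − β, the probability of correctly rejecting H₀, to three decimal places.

Standardized effect: d = |μ_{script A} − μ_{script B}| / σ = |286.6 − 324.7| / 47.9 = 0.7954
Noncentrality parameter: δ = d·√(n/2) = 0.7954 × √(14/2) = 2.1044
Critical value for a two-sided test at α = 0.1: z_{α/2} = 1.645.
Power = Φ(δ − 1.645) + Φ(−δ − 1.645) = Φ(0.460) + Φ(-3.749) = 0.6771 + 0.0001 = 0.6772.

Power ≈ 0.677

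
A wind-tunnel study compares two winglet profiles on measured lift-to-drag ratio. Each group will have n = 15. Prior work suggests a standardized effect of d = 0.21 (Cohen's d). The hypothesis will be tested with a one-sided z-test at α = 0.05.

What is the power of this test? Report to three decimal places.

Power ≈ 0.142

Noncentrality parameter: δ = d·√(n/2) = 0.21 × √(15/2) = 0.5751
One-sided α = 0.05 → critical value z_{0.05} = 1.645.
Power = Φ(δ − 1.645) = Φ(-1.070) = 0.1424.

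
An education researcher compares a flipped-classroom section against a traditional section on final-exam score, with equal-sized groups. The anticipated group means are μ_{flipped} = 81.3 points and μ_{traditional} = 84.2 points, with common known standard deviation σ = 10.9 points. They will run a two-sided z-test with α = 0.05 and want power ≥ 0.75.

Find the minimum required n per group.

Standardized effect: d = |μ_{flipped} − μ_{traditional}| / σ = |81.3 − 84.2| / 10.9 = 0.2661
For power 0.75 need Φ(δ − z_{0.025}) = 0.75, so δ = z_{0.025} + z_{0.25} = 1.960 + 0.674 = 2.634.
(The Φ(−δ − z_{α/2}) term is vanishingly small for δ > 0 and is dropped in the standard sample-size formula.)
δ = d·√(n/2) ⇒ n = 2(δ/d)² = 2 × (2.634 / 0.2661)² = 196.10.
Round up to the next whole unit.

n = 197 per group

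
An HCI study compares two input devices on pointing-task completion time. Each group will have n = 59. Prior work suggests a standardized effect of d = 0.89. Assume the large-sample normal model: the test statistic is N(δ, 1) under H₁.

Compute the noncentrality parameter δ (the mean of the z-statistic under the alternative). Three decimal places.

The noncentrality parameter scales effect size by the design's sample-size factor: δ = d·√(n/2) = 0.89 × √(59/2) = 4.8339

δ ≈ 4.834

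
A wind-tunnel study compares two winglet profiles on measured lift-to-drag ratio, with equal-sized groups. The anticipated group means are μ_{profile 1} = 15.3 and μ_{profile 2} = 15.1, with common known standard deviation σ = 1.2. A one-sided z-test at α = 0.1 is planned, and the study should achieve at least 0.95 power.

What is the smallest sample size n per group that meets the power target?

Standardized effect: d = |μ_{profile 1} − μ_{profile 2}| / σ = |15.3 − 15.1| / 1.2 = 0.1667
For power 0.95 need Φ(δ − z_{0.1}) = 0.95, so δ = z_{0.1} + z_{0.05} = 1.282 + 1.645 = 2.926.
δ = d·√(n/2) ⇒ n = 2(δ/d)² = 2 × (2.926 / 0.1667)² = 616.60.
Rounding up, n = 617 per group.

n = 617 per group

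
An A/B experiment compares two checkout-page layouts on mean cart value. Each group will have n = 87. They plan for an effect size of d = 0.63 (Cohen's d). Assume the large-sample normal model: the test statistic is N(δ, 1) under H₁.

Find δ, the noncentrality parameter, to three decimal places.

δ ≈ 4.155

δ = d·√(n/2) = 0.63 × √(87/2) = 4.1551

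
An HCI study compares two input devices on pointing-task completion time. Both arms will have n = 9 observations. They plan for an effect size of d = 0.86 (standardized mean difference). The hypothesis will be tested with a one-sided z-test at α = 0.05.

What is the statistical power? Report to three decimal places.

Noncentrality parameter: δ = d·√(n/2) = 0.86 × √(9/2) = 1.8243
One-sided α = 0.05 → critical value z_{0.05} = 1.645.
Power = P(Z > 1.645 − δ) = Φ(0.179) = 0.5712.

Power ≈ 0.571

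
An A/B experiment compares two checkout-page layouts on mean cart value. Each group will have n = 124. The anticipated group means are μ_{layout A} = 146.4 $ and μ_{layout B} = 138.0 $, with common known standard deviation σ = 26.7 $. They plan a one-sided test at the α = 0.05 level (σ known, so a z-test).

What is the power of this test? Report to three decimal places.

Standardized effect: d = |μ_{layout A} − μ_{layout B}| / σ = |146.4 − 138.0| / 26.7 = 0.3146
Noncentrality parameter: δ = d·√(n/2) = 0.3146 × √(124/2) = 2.4772
Critical value for a one-sided test at α = 0.05: z_α = 1.645.
Power = P(Z > 1.645 − δ) = Φ(0.832) = 0.7974.

Power ≈ 0.797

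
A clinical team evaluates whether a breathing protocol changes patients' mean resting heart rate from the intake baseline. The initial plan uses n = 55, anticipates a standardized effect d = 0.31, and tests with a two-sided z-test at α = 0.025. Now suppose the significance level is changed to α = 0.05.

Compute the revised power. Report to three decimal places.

Power ≈ 0.633

δ = d·√n = 0.31 × √55 = 2.2990 (unchanged). New critical value: z_{0.025} = 1.960.
Revised power = Φ(δ − 1.960) + Φ(−δ − 1.960) = Φ(0.339) + Φ(-4.259) = 0.6327 + 0.0000 = 0.6327.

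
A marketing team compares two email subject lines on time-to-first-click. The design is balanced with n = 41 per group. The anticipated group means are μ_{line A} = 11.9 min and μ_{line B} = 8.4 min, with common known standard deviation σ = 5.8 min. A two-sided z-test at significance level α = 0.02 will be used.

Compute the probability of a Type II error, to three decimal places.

β ≈ 0.342

Standardized effect: d = |μ_{line A} − μ_{line B}| / σ = |11.9 − 8.4| / 5.8 = 0.6034
Noncentrality parameter: λ = d·√(n/2) = 0.6034 × √(41/2) = 2.7322
Critical value for a two-sided test at α = 0.02: z_{α/2} = 2.326.
Power = Φ(λ − 2.326) + Φ(−λ − 2.326) = Φ(0.406) + Φ(-5.059) = 0.6576 + 0.0000 = 0.6576.
Type II error: β = 1 − power = 1 − 0.6576 = 0.3424.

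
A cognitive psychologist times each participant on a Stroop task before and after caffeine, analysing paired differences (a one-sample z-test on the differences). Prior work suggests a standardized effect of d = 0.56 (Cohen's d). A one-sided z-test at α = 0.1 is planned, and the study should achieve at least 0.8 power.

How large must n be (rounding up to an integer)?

n = 15

For power 0.8 need Φ(δ − z_{0.1}) = 0.8, so δ = z_{0.1} + z_{0.20} = 1.282 + 0.842 = 2.123.
δ = d·√n ⇒ n = (δ/d)² = (2.123 / 0.56)² = 14.37.
Round up to the next whole unit.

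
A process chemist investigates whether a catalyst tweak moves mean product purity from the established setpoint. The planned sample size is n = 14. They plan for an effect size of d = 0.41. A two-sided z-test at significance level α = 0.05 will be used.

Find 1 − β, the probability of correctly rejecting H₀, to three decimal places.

Noncentrality parameter: δ = d·√n = 0.41 × √14 = 1.5341
Critical value for a two-sided test at α = 0.05: z_{α/2} = 1.960.
Power = Φ(δ − 1.960) + Φ(−δ − 1.960) = Φ(-0.426) + Φ(-3.494) = 0.3351 + 0.0002 = 0.3353.

Power ≈ 0.335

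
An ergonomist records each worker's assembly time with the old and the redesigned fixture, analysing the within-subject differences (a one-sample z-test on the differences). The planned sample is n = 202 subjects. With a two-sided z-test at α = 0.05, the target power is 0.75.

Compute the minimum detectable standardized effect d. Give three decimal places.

d ≈ 0.185

Need Φ(δ − 1.960) = 0.75, so δ = 1.960 + 0.674 = 2.634.
(The second rejection-region term Φ(−δ − z_{α/2}) is negligible and dropped.)
δ = d·√n ⇒ d = δ/√n = 2.634/√202 = 0.1854.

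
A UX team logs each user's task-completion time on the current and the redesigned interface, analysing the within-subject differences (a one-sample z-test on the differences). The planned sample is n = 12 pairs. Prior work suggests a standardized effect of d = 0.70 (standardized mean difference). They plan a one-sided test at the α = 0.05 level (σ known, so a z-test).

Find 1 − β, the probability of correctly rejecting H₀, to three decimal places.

Noncentrality parameter: δ = d·√n = 0.70 × √12 = 2.4249
Critical value for a one-sided test at α = 0.05: z_α = 1.645.
Power = P(Z > 1.645 − δ) = Φ(0.780) = 0.7823.

Power ≈ 0.782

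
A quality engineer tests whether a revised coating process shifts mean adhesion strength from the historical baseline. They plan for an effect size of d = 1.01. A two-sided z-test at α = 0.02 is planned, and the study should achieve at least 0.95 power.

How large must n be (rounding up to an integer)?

Set Φ(δ − 2.326) = 0.95; then δ − 2.326 = Φ⁻¹(0.95) = 1.645, giving δ = 3.971.
(For δ > 0 the lower-tail rejection region contributes negligibly to power, so the one-term inversion is standard.)
δ = d·√n ⇒ n = (δ/d)² = (3.971 / 1.01)² = 15.46.
Rounding up, n = 16.

n = 16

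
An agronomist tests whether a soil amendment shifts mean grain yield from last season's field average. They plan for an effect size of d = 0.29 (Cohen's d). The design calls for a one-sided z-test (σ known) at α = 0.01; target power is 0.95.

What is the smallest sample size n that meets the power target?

n = 188

Set Φ(δ − 2.326) = 0.95; then δ − 2.326 = Φ⁻¹(0.95) = 1.645, giving δ = 3.971.
δ = d·√n ⇒ n = (δ/d)² = (3.971 / 0.29)² = 187.52.
Round up to the next whole unit.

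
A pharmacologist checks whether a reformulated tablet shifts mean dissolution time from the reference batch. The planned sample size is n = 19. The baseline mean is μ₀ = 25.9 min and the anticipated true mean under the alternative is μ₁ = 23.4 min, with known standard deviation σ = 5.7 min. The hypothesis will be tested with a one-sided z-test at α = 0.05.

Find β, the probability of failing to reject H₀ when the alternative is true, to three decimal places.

Standardized effect: d = |μ₁ − μ₀| / σ = |23.4 − 25.9| / 5.7 = 0.4386
Noncentrality parameter: δ = d·√n = 0.4386 × √19 = 1.9118
One-sided α = 0.05 → critical value z_{0.05} = 1.645.
Power = P(Z > 1.645 − δ) = Φ(0.267) = 0.6052.
Type II error: β = 1 − power = 1 − 0.6052 = 0.3948.

β ≈ 0.395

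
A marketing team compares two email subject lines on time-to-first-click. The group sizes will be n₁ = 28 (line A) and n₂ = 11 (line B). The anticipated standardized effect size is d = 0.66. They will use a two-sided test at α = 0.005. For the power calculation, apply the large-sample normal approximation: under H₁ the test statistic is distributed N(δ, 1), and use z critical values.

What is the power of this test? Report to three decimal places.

Noncentrality parameter: δ = d / √(1/n₁ + 1/n₂) = 0.66 / √(1/28 + 1/11) = 1.8548
Critical value for a two-sided test at α = 0.005: z_{α/2} = 2.807.
Power = Φ(δ − 2.807) + Φ(−δ − 2.807) = Φ(-0.952) + Φ(-4.662) = 0.1705 + 0.0000 = 0.1705.

Power ≈ 0.170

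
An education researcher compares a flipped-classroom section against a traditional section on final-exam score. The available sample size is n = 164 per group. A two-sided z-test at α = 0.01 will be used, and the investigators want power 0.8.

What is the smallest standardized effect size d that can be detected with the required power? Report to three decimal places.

Need Φ(δ − 2.576) = 0.8, so δ = 2.576 + 0.842 = 3.417.
(Lower-tail contribution to power is negligible for δ > 0.)
δ = d·√(n/2) ⇒ d = δ/√(n/2) = 3.417/√(164/2) = 0.3774.

d ≈ 0.377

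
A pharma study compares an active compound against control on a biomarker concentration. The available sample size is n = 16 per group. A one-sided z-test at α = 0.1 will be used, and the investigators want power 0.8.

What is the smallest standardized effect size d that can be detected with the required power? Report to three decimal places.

Required noncentrality: δ = z_{0.1} + z_{0.20} = 1.282 + 0.842 = 2.123.
δ = d·√(n/2) ⇒ d = δ/√(n/2) = 2.123/√(16/2) = 0.7507.

d ≈ 0.751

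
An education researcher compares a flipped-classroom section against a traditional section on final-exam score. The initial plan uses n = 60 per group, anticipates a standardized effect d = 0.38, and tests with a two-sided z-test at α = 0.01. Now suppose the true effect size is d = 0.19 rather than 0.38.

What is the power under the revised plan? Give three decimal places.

Power ≈ 0.063

With d = 0.19: δ = d·√(n/2) = 0.19 × √(60/2) = 1.0407. Critical value z_{0.005} = 2.576.
Revised power = Φ(δ − 2.576) + Φ(−δ − 2.576) = Φ(-1.535) + Φ(-3.617) = 0.0624 + 0.0001 = 0.0625.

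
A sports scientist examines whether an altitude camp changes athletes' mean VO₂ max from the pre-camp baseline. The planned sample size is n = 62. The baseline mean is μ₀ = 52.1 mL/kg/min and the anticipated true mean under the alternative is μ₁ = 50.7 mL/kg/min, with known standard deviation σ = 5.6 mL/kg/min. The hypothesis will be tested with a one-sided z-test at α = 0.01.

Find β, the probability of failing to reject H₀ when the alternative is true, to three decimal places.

β ≈ 0.640

Standardized effect: d = |μ₁ − μ₀| / σ = |50.7 − 52.1| / 5.6 = 0.2500
Noncentrality parameter: δ = d·√n = 0.2500 × √62 = 1.9685
Critical value for a one-sided test at α = 0.01: z_α = 2.326.
Power = Φ(δ − 2.326) = Φ(-0.358) = 0.3602.
Type II error: β = 1 − power = 1 − 0.3602 = 0.6398.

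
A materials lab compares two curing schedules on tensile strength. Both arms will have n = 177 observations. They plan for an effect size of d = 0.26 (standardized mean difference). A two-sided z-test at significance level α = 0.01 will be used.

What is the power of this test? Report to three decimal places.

Noncentrality parameter: δ = d·√(n/2) = 0.26 × √(177/2) = 2.4459
Critical value for a two-sided test at α = 0.01: z_{α/2} = 2.576.
Power = Φ(δ − 2.576) + Φ(−δ − 2.576) = Φ(-0.130) + Φ(-5.022) = 0.4483 + 0.0000 = 0.4483.

Power ≈ 0.448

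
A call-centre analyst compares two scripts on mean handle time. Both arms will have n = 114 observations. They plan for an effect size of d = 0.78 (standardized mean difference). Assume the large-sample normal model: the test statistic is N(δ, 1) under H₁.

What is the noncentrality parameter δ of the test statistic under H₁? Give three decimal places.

δ ≈ 5.889

The noncentrality parameter scales effect size by the design's sample-size factor: δ = d·√(n/2) = 0.78 × √(114/2) = 5.8889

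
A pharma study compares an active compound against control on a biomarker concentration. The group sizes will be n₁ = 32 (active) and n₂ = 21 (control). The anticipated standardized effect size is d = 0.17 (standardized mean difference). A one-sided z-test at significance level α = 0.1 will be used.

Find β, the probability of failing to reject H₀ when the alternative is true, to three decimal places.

β ≈ 0.751

Noncentrality parameter: δ = d / √(1/n₁ + 1/n₂) = 0.17 / √(1/32 + 1/21) = 0.6053
Critical value for a one-sided test at α = 0.1: z_α = 1.282.
Power = P(Z > 1.282 − δ) = Φ(-0.676) = 0.2495.
Type II error: β = 1 − power = 1 − 0.2495 = 0.7505.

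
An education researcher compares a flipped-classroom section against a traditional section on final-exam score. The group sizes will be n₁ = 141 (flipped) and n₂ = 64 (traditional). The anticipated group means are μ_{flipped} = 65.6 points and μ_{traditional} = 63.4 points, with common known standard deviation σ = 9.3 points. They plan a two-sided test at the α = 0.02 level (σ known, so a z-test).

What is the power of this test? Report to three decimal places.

Standardized effect: d = |μ_{flipped} − μ_{traditional}| / σ = |65.6 − 63.4| / 9.3 = 0.2366
Noncentrality parameter: δ = d / √(1/n₁ + 1/n₂) = 0.2366 / √(1/141 + 1/64) = 1.5695
Two-sided α = 0.02 → critical value z_{0.01} = 2.326.
Power = Φ(δ − 2.326) + Φ(−δ − 2.326) = Φ(-0.757) + Φ(-3.896) = 0.2246 + 0.0000 = 0.2246.

Power ≈ 0.225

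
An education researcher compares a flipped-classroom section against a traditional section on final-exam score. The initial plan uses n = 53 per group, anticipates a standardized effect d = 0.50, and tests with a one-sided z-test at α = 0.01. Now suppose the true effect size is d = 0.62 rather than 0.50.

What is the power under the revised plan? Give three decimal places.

Power ≈ 0.807

With d = 0.62: δ = d·√(n/2) = 0.62 × √(53/2) = 3.1916. Critical value z_{0.01} = 2.326.
Revised power = Φ(δ − 2.326) = Φ(0.865) = 0.8066.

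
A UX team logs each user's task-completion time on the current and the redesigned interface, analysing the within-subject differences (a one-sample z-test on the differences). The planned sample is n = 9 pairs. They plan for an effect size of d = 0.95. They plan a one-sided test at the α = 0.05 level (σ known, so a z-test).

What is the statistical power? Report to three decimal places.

Noncentrality parameter: λ = d·√n = 0.95 × √9 = 2.8500
Critical value for a one-sided test at α = 0.05: z_α = 1.645.
Power = Φ(λ − 1.645) = Φ(1.205) = 0.8859.

Power ≈ 0.886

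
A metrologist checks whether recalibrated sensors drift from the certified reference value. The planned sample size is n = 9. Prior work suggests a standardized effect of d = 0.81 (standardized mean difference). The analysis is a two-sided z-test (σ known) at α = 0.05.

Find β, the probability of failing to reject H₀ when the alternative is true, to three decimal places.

Noncentrality parameter: δ = d·√n = 0.81 × √9 = 2.4300
Two-sided α = 0.05 → critical value z_{0.025} = 1.960.
Power = Φ(δ − 1.960) + Φ(−δ − 1.960) = Φ(0.470) + Φ(-4.390) = 0.6808 + 0.0000 = 0.6808.
Type II error: β = 1 − power = 1 − 0.6808 = 0.3192.

β ≈ 0.319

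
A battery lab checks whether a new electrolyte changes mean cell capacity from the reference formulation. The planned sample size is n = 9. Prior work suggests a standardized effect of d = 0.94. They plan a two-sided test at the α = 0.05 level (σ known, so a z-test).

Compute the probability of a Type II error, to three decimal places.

Noncentrality parameter: δ = d·√n = 0.94 × √9 = 2.8200
Critical value for a two-sided test at α = 0.05: z_{α/2} = 1.960.
Power = Φ(δ − 1.960) + Φ(−δ − 1.960) = Φ(0.860) + Φ(-4.780) = 0.8051 + 0.0000 = 0.8051.
Type II error: β = 1 − power = 1 − 0.8051 = 0.1949.

β ≈ 0.195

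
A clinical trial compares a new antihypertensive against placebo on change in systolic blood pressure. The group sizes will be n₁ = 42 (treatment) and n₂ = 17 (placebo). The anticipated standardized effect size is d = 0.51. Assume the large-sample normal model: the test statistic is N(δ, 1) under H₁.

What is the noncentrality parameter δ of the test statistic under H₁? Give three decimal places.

δ ≈ 1.774

δ = d / √(1/n₁ + 1/n₂) = 0.51 / √(1/42 + 1/17) = 1.7742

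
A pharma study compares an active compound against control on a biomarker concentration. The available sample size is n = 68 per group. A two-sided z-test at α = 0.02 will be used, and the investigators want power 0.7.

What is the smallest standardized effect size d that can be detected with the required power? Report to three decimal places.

Required noncentrality: δ = z_{0.01} + z_{0.30} = 2.326 + 0.524 = 2.851.
(Lower-tail contribution to power is negligible for δ > 0.)
δ = d·√(n/2) ⇒ d = δ/√(n/2) = 2.851/√(68/2) = 0.4889.

d ≈ 0.489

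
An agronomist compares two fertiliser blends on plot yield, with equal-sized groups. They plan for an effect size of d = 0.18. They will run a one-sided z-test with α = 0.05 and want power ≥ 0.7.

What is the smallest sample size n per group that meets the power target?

For power 0.7 need Φ(δ − z_{0.05}) = 0.7, so δ = z_{0.05} + z_{0.30} = 1.645 + 0.524 = 2.169.
δ = d·√(n/2) ⇒ n = 2(δ/d)² = 2 × (2.169 / 0.18)² = 290.47.
Rounding up, n = 291 per group.

n = 291 per group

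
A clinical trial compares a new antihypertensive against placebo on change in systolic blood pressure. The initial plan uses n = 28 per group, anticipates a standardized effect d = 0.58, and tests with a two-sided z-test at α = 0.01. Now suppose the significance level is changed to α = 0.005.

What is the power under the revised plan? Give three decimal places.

Power ≈ 0.262

δ = d·√(n/2) = 0.58 × √(28/2) = 2.1702 (unchanged). New critical value: z_{0.0025} = 2.807.
Revised power = Φ(δ − 2.807) + Φ(−δ − 2.807) = Φ(-0.637) + Φ(-4.977) = 0.2621 + 0.0000 = 0.2621.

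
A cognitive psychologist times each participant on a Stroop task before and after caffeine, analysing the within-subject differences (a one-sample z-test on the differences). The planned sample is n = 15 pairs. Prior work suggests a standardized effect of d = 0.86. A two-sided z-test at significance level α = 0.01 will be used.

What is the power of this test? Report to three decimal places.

Noncentrality parameter: δ = d·√n = 0.86 × √15 = 3.3308
Critical value for a two-sided test at α = 0.01: z_{α/2} = 2.576.
Power = Φ(δ − 2.576) + Φ(−δ − 2.576) = Φ(0.755) + Φ(-5.907) = 0.7749 + 0.0000 = 0.7749.

Power ≈ 0.775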